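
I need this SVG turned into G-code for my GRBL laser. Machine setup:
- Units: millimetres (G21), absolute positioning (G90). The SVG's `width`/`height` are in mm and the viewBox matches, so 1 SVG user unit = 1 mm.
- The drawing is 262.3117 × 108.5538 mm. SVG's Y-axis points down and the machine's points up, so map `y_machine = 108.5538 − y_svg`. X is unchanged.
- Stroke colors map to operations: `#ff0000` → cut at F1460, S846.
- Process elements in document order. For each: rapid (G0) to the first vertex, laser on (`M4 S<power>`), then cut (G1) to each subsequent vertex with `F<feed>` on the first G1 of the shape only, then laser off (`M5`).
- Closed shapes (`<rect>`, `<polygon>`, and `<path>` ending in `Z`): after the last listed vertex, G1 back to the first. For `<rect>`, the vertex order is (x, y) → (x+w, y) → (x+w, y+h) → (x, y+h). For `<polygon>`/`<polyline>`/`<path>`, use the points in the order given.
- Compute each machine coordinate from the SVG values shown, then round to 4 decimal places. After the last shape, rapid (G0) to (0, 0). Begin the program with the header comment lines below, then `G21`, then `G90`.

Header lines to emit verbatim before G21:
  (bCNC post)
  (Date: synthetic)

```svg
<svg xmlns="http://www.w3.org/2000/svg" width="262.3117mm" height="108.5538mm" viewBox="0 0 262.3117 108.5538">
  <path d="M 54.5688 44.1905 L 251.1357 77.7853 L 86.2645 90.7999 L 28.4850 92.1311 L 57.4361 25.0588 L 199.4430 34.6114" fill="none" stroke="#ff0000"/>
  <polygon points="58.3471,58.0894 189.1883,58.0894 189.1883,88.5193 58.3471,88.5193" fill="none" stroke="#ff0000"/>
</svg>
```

(bCNC post)
(Date: synthetic)
G21
G90
G0 X54.5688 Y64.3633
M4 S846
G1 X251.1357 Y30.7685 F1460
G1 X86.2645 Y17.7539
G1 X28.4850 Y16.4227
G1 X57.4361 Y83.4950
G1 X199.4430 Y73.9424
M5
G0 X58.3471 Y50.4644
M4 S846
G1 X189.1883 Y50.4644 F1460
G1 X189.1883 Y20.0345
G1 X58.3471 Y20.0345
G1 X58.3471 Y50.4644
M5
G0 X0.0000 Y0.0000

1 u = 1 mm; y_m = 108.5538 − y.

[1] `<path>` open polyline, #ff0000→cut S846 F1460: (54.5688,64.3633) → (251.1357,30.7685) → (86.2645,17.7539) → (28.4850,16.4227) → (57.4361,83.4950) → (199.4430,73.9424)

[2] `<polygon>` rectangle, #ff0000→cut S846 F1460: (58.3471,50.4644) → (189.1883,50.4644) → (189.1883,20.0345) → (58.3471,20.0345) → (58.3471,50.4644) (closed)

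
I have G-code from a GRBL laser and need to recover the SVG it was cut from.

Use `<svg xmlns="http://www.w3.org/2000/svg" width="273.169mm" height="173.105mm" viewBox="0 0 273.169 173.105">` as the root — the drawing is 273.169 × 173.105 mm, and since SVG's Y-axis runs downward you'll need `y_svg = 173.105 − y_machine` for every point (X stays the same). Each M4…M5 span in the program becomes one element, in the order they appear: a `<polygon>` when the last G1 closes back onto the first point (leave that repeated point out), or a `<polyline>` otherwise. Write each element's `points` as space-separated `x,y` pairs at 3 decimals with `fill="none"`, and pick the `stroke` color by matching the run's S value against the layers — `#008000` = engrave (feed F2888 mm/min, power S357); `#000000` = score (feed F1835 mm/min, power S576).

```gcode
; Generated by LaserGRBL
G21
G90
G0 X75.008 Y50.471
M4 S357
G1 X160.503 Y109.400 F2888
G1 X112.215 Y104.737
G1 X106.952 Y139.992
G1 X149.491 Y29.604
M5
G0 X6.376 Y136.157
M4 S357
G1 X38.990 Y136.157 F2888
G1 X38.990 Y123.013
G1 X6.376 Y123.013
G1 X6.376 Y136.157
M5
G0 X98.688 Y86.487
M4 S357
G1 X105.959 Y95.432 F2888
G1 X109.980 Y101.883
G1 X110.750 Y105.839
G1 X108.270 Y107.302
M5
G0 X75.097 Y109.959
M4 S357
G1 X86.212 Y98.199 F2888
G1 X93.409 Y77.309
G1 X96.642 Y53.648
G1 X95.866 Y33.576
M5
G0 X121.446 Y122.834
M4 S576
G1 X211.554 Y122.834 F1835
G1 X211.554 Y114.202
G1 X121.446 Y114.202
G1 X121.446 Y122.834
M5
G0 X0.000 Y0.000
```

<svg xmlns="http://www.w3.org/2000/svg" width="273.169mm" height="173.105mm" viewBox="0 0 273.169 173.105">
  <polyline points="75.008,122.634 160.503,63.705 112.215,68.368 106.952,33.113 149.491,143.501" fill="none" stroke="#008000"/>
  <polygon points="6.376,36.948 38.990,36.948 38.990,50.092 6.376,50.092" fill="none" stroke="#008000"/>
  <polyline points="98.688,86.618 105.959,77.673 109.980,71.222 110.750,67.266 108.270,65.803" fill="none" stroke="#008000"/>
  <polyline points="75.097,63.146 86.212,74.906 93.409,95.796 96.642,119.457 95.866,139.529" fill="none" stroke="#008000"/>
  <polygon points="121.446,50.271 211.554,50.271 211.554,58.903 121.446,58.903" fill="none" stroke="#000000"/>
</svg>

Machine Y-up, SVG Y-down with viewBox height 173.105, so y_svg = 173.105 − y_machine; X carries over.

Run 1: power S357 maps to stroke `#008000` (engrave). The run is open, so emit a `<polyline>` with points (Y-flipped): 75.008,122.634 160.503,63.705 112.215,68.368 106.952,33.113 149.491,143.501.

Run 2: power S357 maps to stroke `#008000` (engrave). The run returns to its start, so emit a `<polygon>` with points (Y-flipped): 6.376,36.948 38.990,36.948 38.990,50.092 6.376,50.092.

Run 3: power S357 maps to stroke `#008000` (engrave). The run is open, so emit a `<polyline>` with points (Y-flipped): 98.688,86.618 105.959,77.673 109.980,71.222 110.750,67.266 108.270,65.803.

Run 4: power S357 maps to stroke `#008000` (engrave). The run is open, so emit a `<polyline>` with points (Y-flipped): 75.097,63.146 86.212,74.906 93.409,95.796 96.642,119.457 95.866,139.529.

Run 5: S576 ⇒ score layer `#000000`. The run returns to its start, so emit a `<polygon>` with points (Y-flipped): 121.446,50.271 211.554,50.271 211.554,58.903 121.446,58.903.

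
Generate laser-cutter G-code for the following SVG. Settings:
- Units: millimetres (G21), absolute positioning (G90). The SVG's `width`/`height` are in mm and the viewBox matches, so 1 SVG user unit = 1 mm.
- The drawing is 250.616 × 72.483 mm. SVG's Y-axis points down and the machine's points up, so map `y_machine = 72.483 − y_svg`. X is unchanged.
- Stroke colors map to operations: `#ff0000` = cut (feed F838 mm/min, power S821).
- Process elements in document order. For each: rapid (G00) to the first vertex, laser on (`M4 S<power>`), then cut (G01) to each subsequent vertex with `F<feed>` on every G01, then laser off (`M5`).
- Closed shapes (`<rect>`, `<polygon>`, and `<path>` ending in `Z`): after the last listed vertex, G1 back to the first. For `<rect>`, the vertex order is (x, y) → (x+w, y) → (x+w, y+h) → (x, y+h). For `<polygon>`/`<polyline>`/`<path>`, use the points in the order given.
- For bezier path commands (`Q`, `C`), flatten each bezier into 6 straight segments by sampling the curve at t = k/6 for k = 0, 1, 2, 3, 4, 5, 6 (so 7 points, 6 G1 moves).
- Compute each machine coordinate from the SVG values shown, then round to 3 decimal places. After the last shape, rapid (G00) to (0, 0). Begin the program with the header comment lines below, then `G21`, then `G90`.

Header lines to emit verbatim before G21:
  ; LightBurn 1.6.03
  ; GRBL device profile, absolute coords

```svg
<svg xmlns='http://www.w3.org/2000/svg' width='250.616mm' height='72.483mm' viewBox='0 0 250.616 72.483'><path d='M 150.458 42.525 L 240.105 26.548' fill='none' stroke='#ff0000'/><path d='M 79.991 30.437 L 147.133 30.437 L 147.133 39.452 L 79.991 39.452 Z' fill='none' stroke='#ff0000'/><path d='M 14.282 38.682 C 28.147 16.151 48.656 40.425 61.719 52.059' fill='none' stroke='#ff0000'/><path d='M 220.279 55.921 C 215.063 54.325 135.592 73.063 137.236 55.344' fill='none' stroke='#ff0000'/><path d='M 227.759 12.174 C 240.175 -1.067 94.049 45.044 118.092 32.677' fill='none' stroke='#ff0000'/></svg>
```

Since the viewBox matches the mm dimensions, user units are millimetres directly. The only transform is the Y-flip y_m = 72.483 − y_svg.

Shape 1 is a line segment drawn with `<path>`. Its stroke #ff0000 means cut at S821, F838. After flipping Y the toolpath is (150.458,29.958) → (240.105,45.935).

Shape 2 is a rectangle drawn with `<path>`. Its stroke #ff0000 means cut at S821, F838. After flipping Y the toolpath is (79.991,42.046) → (147.133,42.046) → (147.133,33.031) → (79.991,33.031) → (79.991,42.046), returning to the start.

Shape 3 is a cubic bezier drawn with `<path>`. Its stroke #ff0000 means cut at S821, F838. After flipping Y the toolpath is (14.282,33.801) → (21.703,41.441) → (29.840,42.932) → (38.301,39.924) → (46.696,34.070) → (54.632,27.019) → (61.719,20.424).

Shape 4 is a cubic bezier drawn with `<path>`. Its stroke #ff0000 means cut at S821, F838. After flipping Y the toolpath is (220.279,16.562) → (212.202,15.928) → (196.066,13.483) → (176.185,10.804) → (156.876,9.469) → (142.454,11.055) → (137.236,17.139).

Shape 5 is a cubic bezier drawn with `<path>`. Its stroke #ff0000 means cut at S821, F838. After flipping Y the toolpath is (227.759,60.309) → (222.277,62.529) → (199.502,58.130) → (168.565,50.385) → (138.598,42.568) → (118.729,37.950) → (118.092,39.806).

; LightBurn 1.6.03
; GRBL device profile, absolute coords
G21
G90
G00 X150.458 Y29.958
M4 S821
G01 X240.105 Y45.935 F838
M5
G00 X79.991 Y42.046
M4 S821
G01 X147.133 Y42.046 F838
G01 X147.133 Y33.031 F838
G01 X79.991 Y33.031 F838
G01 X79.991 Y42.046 F838
M5
G00 X14.282 Y33.801
M4 S821
G01 X21.703 Y41.441 F838
G01 X29.840 Y42.932 F838
G01 X38.301 Y39.924 F838
G01 X46.696 Y34.070 F838
G01 X54.632 Y27.019 F838
G01 X61.719 Y20.424 F838
M5
G00 X220.279 Y16.562
M4 S821
G01 X212.202 Y15.928 F838
G01 X196.066 Y13.483 F838
G01 X176.185 Y10.804 F838
G01 X156.876 Y9.469 F838
G01 X142.454 Y11.055 F838
G01 X137.236 Y17.139 F838
M5
G00 X227.759 Y60.309
M4 S821
G01 X222.277 Y62.529 F838
G01 X199.502 Y58.130 F838
G01 X168.565 Y50.385 F838
G01 X138.598 Y42.568 F838
G01 X118.729 Y37.950 F838
G01 X118.092 Y39.806 F838
M5
G00 X0.000 Y0.000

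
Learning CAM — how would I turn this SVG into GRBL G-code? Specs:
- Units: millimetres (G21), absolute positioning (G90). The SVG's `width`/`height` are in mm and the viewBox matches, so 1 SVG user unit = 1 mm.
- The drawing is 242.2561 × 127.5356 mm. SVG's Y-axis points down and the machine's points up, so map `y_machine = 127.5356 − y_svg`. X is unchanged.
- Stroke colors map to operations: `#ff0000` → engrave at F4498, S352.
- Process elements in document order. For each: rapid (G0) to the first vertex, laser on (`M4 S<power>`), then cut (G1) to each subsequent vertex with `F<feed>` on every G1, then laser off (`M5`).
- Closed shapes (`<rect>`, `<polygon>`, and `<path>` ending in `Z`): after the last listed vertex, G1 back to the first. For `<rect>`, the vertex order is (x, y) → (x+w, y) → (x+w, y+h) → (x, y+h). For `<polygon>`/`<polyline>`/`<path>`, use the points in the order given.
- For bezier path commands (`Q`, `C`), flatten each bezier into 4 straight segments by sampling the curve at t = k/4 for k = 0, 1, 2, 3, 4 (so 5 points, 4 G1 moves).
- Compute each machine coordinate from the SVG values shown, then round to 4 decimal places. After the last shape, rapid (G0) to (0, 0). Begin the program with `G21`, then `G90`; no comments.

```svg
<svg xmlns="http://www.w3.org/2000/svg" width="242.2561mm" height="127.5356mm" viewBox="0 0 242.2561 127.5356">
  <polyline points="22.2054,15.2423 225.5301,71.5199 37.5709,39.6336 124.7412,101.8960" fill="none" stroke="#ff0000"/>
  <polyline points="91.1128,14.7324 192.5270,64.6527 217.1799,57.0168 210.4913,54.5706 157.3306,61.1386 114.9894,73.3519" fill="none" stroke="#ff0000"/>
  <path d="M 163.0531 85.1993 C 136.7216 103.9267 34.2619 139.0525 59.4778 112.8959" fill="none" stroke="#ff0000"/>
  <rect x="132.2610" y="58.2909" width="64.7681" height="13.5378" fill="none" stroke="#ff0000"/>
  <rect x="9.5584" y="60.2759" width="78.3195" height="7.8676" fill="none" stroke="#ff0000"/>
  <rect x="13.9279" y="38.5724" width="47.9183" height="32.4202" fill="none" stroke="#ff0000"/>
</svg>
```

G21
G90
G0 X22.2054 Y112.2933
M4 S352
G1 X225.5301 Y56.0157 F4498
G1 X37.5709 Y87.9020 F4498
G1 X124.7412 Y25.6396 F4498
M5
G0 X91.1128 Y112.8032
M4 S352
G1 X192.5270 Y62.8829 F4498
G1 X217.1799 Y70.5188 F4498
G1 X210.4913 Y72.9650 F4498
G1 X157.3306 Y66.3970 F4498
G1 X114.9894 Y54.1837 F4498
M5
G0 X163.0531 Y42.3363
M4 S352
G1 X132.2149 Y26.4298 F4498
G1 X91.9352 Y11.6565 F4498
G1 X61.3206 Y5.2989 F4498
G1 X59.4778 Y14.6397 F4498
M5
G0 X132.2610 Y69.2447
M4 S352
G1 X197.0291 Y69.2447 F4498
G1 X197.0291 Y55.7069 F4498
G1 X132.2610 Y55.7069 F4498
G1 X132.2610 Y69.2447 F4498
M5
G0 X9.5584 Y67.2597
M4 S352
G1 X87.8779 Y67.2597 F4498
G1 X87.8779 Y59.3921 F4498
G1 X9.5584 Y59.3921 F4498
G1 X9.5584 Y67.2597 F4498
M5
G0 X13.9279 Y88.9632
M4 S352
G1 X61.8462 Y88.9632 F4498
G1 X61.8462 Y56.5430 F4498
G1 X13.9279 Y56.5430 F4498
G1 X13.9279 Y88.9632 F4498
M5
G0 X0.0000 Y0.0000

Since the viewBox matches the mm dimensions, user units are millimetres directly. The only transform is the Y-flip y_m = 127.5356 − y_svg.

Shape 1 is a open polyline drawn with `<polyline>`. Its stroke #ff0000 means engrave at S352, F4498. After flipping Y the toolpath is (22.2054,112.2933) → (225.5301,56.0157) → (37.5709,87.9020) → (124.7412,25.6396).

Shape 2 is a open polyline drawn with `<polyline>`. Its stroke #ff0000 means engrave at S352, F4498. After flipping Y the toolpath is (91.1128,112.8032) → (192.5270,62.8829) → (217.1799,70.5188) → (210.4913,72.9650) → (157.3306,66.3970) → (114.9894,54.1837).

Shape 3 is a cubic bezier drawn with `<path>`. Its stroke #ff0000 means engrave at S352, F4498. After flipping Y the toolpath is (163.0531,42.3363) → (132.2149,26.4298) → (91.9352,11.6565) → (61.3206,5.2989) → (59.4778,14.6397).

Shape 4 is a rectangle drawn with `<rect>`. Its stroke #ff0000 means engrave at S352, F4498. After flipping Y the toolpath is (132.2610,69.2447) → (197.0291,69.2447) → (197.0291,55.7069) → (132.2610,55.7069) → (132.2610,69.2447), returning to the start.

Shape 5 is a rectangle drawn with `<rect>`. Its stroke #ff0000 means engrave at S352, F4498. After flipping Y the toolpath is (9.5584,67.2597) → (87.8779,67.2597) → (87.8779,59.3921) → (9.5584,59.3921) → (9.5584,67.2597), returning to the start.

Shape 6 is a rectangle drawn with `<rect>`. Its stroke #ff0000 means engrave at S352, F4498. After flipping Y the toolpath is (13.9279,88.9632) → (61.8462,88.9632) → (61.8462,56.5430) → (13.9279,56.5430) → (13.9279,88.9632), returning to the start.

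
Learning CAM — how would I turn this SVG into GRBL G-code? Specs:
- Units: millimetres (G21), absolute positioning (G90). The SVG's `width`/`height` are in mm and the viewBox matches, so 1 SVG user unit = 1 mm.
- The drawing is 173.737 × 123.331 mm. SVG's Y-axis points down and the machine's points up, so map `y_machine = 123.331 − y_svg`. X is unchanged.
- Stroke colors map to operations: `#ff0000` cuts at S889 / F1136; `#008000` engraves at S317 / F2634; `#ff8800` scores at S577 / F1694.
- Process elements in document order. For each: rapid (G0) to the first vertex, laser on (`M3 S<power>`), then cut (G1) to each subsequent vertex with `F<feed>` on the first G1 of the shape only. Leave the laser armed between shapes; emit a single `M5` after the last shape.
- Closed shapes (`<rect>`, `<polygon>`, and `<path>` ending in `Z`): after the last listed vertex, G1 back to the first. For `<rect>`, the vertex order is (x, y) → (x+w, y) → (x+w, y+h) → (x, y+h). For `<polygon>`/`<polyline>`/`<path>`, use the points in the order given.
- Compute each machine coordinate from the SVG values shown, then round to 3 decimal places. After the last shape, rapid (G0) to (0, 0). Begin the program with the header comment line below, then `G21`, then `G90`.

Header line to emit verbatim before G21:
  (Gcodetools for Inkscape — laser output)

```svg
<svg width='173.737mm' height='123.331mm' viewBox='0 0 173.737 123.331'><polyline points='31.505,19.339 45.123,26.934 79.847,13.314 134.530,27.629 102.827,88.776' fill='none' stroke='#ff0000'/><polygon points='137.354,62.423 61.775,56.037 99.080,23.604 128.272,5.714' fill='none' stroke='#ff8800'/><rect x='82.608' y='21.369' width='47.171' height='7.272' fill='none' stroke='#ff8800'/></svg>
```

(Gcodetools for Inkscape — laser output)
G21
G90
G0 X31.505 Y103.992
M3 S889
G1 X45.123 Y96.397 F1136
G1 X79.847 Y110.017
G1 X134.530 Y95.702
G1 X102.827 Y34.555
G0 X137.354 Y60.908
M3 S577
G1 X61.775 Y67.294 F1694
G1 X99.080 Y99.727
G1 X128.272 Y117.617
G1 X137.354 Y60.908
G0 X82.608 Y101.962
M3 S577
G1 X129.779 Y101.962 F1694
G1 X129.779 Y94.690
G1 X82.608 Y94.690
G1 X82.608 Y101.962
M5
G0 X0.000 Y0.000

1 u = 1 mm; y_m = 123.331 − y.

[1] `<polyline>` open polyline, #ff0000→cut S889 F1136: (31.505,103.992) → (45.123,96.397) → (79.847,110.017) → (134.530,95.702) → (102.827,34.555)

[2] `<polygon>` closed polygon, #ff8800→score S577 F1694: (137.354,60.908) → (61.775,67.294) → (99.080,99.727) → (128.272,117.617) → (137.354,60.908) (closed)

[3] `<rect>` rectangle, #ff8800→score S577 F1694: (82.608,101.962) → (129.779,101.962) → (129.779,94.690) → (82.608,94.690) → (82.608,101.962) (closed)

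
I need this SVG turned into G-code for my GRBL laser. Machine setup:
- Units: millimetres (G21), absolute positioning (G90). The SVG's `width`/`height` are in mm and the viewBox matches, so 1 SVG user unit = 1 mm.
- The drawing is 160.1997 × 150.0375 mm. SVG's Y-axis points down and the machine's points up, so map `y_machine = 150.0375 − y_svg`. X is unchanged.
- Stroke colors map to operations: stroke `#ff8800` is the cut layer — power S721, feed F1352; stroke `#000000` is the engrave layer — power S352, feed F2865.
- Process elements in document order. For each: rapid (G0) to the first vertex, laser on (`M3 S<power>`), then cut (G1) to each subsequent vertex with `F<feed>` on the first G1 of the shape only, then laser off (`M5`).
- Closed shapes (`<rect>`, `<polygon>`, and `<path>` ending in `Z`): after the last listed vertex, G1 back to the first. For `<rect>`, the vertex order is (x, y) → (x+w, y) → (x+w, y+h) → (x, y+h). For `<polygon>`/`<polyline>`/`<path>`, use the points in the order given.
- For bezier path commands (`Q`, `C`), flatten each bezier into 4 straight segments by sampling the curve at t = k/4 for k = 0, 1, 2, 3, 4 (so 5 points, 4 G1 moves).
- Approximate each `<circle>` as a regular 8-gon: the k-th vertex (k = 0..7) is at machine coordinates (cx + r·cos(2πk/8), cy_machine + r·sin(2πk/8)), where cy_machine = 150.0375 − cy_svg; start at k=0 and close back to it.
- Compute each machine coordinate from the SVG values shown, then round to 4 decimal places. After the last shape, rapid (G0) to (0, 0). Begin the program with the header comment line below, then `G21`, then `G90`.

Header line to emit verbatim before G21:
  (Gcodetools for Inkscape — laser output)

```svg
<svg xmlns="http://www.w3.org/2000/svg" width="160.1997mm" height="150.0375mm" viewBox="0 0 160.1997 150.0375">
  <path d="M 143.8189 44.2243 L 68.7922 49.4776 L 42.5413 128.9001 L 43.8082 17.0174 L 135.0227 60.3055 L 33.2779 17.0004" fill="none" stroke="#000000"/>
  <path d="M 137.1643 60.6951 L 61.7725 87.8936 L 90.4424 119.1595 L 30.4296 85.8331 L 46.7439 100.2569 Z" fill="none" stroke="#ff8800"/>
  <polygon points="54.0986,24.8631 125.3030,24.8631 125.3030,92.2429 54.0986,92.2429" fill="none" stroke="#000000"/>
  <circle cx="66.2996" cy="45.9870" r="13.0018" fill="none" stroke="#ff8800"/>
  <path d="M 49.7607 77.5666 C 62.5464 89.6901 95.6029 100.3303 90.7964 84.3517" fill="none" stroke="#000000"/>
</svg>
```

Since the viewBox matches the mm dimensions, user units are millimetres directly. The only transform is the Y-flip y_m = 150.0375 − y_svg.

Shape 1 is a open polyline drawn with `<path>`. Its stroke #000000 means engrave at S352, F2865. After flipping Y the toolpath is (143.8189,105.8132) → (68.7922,100.5599) → (42.5413,21.1374) → (43.8082,133.0201) → (135.0227,89.7320) → (33.2779,133.0371).

Shape 2 is a closed polygon drawn with `<path>`. Its stroke #ff8800 means cut at S721, F1352. After flipping Y the toolpath is (137.1643,89.3424) → (61.7725,62.1439) → (90.4424,30.8780) → (30.4296,64.2044) → (46.7439,49.7806) → (137.1643,89.3424), returning to the start.

Shape 3 is a rectangle drawn with `<polygon>`. Its stroke #000000 means engrave at S352, F2865. After flipping Y the toolpath is (54.0986,125.1744) → (125.3030,125.1744) → (125.3030,57.7946) → (54.0986,57.7946) → (54.0986,125.1744), returning to the start.

Shape 4 is a circle drawn with `<circle>`. Its stroke #ff8800 means cut at S721, F1352. After flipping Y the toolpath is (79.3014,104.0505) → (75.4933,113.2442) → (66.2996,117.0523) → (57.1059,113.2442) → (53.2978,104.0505) → (57.1059,94.8568) → (66.2996,91.0487) → (75.4933,94.8568) → (79.3014,104.0505), returning to the start.

Shape 5 is a cubic bezier drawn with `<path>`. Its stroke #000000 means engrave at S352, F2865. After flipping Y the toolpath is (49.7607,72.4709) → (62.2424,64.0491) → (76.8756,58.5401) → (88.2103,58.3001) → (90.7964,65.6858).

(Gcodetools for Inkscape — laser output)
G21
G90
G0 X143.8189 Y105.8132
M3 S352
G1 X68.7922 Y100.5599 F2865
G1 X42.5413 Y21.1374
G1 X43.8082 Y133.0201
G1 X135.0227 Y89.7320
G1 X33.2779 Y133.0371
M5
G0 X137.1643 Y89.3424
M3 S721
G1 X61.7725 Y62.1439 F1352
G1 X90.4424 Y30.8780
G1 X30.4296 Y64.2044
G1 X46.7439 Y49.7806
G1 X137.1643 Y89.3424
M5
G0 X54.0986 Y125.1744
M3 S352
G1 X125.3030 Y125.1744 F2865
G1 X125.3030 Y57.7946
G1 X54.0986 Y57.7946
G1 X54.0986 Y125.1744
M5
G0 X79.3014 Y104.0505
M3 S721
G1 X75.4933 Y113.2442 F1352
G1 X66.2996 Y117.0523
G1 X57.1059 Y113.2442
G1 X53.2978 Y104.0505
G1 X57.1059 Y94.8568
G1 X66.2996 Y91.0487
G1 X75.4933 Y94.8568
G1 X79.3014 Y104.0505
M5
G0 X49.7607 Y72.4709
M3 S352
G1 X62.2424 Y64.0491 F2865
G1 X76.8756 Y58.5401
G1 X88.2103 Y58.3001
G1 X90.7964 Y65.6858
M5
G0 X0.0000 Y0.0000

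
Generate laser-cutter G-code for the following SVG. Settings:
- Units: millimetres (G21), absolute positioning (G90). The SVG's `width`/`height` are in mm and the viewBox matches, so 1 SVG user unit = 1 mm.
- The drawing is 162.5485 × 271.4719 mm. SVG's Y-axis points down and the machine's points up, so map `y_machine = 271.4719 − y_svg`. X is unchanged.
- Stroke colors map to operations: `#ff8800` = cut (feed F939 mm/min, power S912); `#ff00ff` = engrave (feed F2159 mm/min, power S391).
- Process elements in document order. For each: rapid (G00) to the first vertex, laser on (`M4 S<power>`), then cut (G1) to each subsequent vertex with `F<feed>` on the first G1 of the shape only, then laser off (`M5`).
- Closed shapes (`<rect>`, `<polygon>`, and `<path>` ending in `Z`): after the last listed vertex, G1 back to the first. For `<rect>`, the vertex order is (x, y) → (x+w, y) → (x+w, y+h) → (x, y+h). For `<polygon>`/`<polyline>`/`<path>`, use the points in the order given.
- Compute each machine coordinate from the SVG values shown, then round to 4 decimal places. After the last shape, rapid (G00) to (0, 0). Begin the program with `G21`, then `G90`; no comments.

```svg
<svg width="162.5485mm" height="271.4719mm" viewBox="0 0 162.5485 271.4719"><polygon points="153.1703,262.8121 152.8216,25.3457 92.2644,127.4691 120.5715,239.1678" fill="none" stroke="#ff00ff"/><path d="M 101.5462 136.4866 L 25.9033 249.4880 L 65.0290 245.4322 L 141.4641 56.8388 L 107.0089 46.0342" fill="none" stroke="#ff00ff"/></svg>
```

G21
G90
G00 X153.1703 Y8.6598
M4 S391
G1 X152.8216 Y246.1262 F2159
G1 X92.2644 Y144.0028
G1 X120.5715 Y32.3041
G1 X153.1703 Y8.6598
M5
G00 X101.5462 Y134.9853
M4 S391
G1 X25.9033 Y21.9839 F2159
G1 X65.0290 Y26.0397
G1 X141.4641 Y214.6331
G1 X107.0089 Y225.4377
M5
G00 X0.0000 Y0.0000

1 u = 1 mm; y_m = 271.4719 − y.

[1] `<polygon>` closed polygon, #ff00ff→engrave S391 F2159: (153.1703,8.6598) → (152.8216,246.1262) → (92.2644,144.0028) → (120.5715,32.3041) → (153.1703,8.6598) (closed)

[2] `<path>` open polyline, #ff00ff→engrave S391 F2159: (101.5462,134.9853) → (25.9033,21.9839) → (65.0290,26.0397) → (141.4641,214.6331) → (107.0089,225.4377)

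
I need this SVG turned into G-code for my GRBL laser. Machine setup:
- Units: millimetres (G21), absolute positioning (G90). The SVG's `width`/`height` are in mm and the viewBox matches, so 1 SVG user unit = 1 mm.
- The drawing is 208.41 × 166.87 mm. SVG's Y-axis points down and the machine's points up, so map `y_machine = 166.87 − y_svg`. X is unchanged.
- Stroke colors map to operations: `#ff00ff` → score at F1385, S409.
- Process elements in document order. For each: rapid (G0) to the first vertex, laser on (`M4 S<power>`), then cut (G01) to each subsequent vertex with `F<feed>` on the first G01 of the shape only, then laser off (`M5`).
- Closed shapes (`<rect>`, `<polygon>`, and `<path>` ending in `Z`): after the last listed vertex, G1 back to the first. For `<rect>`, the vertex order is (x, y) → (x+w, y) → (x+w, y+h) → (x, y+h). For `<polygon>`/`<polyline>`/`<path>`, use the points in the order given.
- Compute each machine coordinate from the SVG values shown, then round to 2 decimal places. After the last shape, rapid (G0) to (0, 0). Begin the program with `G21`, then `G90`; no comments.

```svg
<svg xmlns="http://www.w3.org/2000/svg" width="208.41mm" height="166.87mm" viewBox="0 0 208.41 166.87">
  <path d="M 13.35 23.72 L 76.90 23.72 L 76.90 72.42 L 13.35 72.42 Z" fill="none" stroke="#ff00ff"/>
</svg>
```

G21
G90
G0 X13.35 Y143.15
M4 S409
G01 X76.90 Y143.15 F1385
G01 X76.90 Y94.45
G01 X13.35 Y94.45
G01 X13.35 Y143.15
M5
G0 X0.00 Y0.00

1 u = 1 mm; y_m = 166.87 − y.

[1] `<path>` rectangle, #ff00ff→score S409 F1385: (13.35,143.15) → (76.90,143.15) → (76.90,94.45) → (13.35,94.45) → (13.35,143.15) (closed)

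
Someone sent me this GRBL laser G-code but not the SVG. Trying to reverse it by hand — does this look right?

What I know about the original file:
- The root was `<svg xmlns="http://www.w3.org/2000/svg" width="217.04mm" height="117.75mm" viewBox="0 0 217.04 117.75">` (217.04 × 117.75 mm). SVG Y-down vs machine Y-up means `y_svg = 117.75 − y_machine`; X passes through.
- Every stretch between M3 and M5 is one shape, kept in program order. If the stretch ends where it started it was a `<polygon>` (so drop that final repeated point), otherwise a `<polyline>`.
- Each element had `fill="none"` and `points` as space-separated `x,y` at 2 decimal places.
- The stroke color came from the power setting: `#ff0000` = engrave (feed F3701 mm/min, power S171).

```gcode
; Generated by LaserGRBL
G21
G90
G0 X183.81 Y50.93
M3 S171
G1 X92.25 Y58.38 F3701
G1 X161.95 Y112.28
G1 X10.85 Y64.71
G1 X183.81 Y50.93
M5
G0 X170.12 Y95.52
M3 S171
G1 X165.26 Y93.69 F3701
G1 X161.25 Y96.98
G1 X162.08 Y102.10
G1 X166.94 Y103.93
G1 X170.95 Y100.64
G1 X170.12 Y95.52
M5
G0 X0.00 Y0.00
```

<svg xmlns="http://www.w3.org/2000/svg" width="217.04mm" height="117.75mm" viewBox="0 0 217.04 117.75">
  <polygon points="183.81,66.82 92.25,59.37 161.95,5.47 10.85,53.04" fill="none" stroke="#ff0000"/>
  <polygon points="170.12,22.23 165.26,24.06 161.25,20.77 162.08,15.65 166.94,13.82 170.95,17.11" fill="none" stroke="#ff0000"/>
</svg>

Machine Y-up, SVG Y-down with viewBox height 117.75, so y_svg = 117.75 − y_machine; X carries over. Every run uses S171, so all elements get stroke `#ff0000` (engrave).

Run 1: The run returns to its start, so emit a `<polygon>` with points (Y-flipped): 183.81,66.82 92.25,59.37 161.95,5.47 10.85,53.04.

Run 2: The run returns to its start, so emit a `<polygon>` with points (Y-flipped): 170.12,22.23 165.26,24.06 161.25,20.77 162.08,15.65 166.94,13.82 170.95,17.11.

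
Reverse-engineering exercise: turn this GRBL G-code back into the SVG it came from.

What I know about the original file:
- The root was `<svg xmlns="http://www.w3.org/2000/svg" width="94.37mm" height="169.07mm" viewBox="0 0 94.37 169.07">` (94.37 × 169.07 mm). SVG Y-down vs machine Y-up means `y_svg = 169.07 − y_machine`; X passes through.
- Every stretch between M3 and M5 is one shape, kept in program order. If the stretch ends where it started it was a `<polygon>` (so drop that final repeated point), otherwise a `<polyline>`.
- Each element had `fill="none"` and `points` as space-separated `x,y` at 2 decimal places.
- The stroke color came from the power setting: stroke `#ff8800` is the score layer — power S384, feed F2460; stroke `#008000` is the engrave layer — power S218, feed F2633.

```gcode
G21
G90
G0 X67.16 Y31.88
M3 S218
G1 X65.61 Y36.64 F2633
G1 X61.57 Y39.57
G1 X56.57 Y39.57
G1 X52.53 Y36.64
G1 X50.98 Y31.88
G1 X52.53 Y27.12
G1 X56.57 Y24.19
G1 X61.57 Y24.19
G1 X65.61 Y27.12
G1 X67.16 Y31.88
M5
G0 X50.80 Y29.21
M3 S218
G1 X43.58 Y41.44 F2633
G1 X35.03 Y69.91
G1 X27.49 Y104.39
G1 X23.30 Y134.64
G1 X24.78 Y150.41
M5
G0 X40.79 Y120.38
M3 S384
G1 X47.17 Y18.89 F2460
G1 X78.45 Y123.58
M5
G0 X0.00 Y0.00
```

Each laser-on run becomes one SVG element. Flip Y back into SVG space with y_svg = 169.07 − y_machine.

Run 1: the run's S218 means `#008000` (engrave). The run returns to its start, so emit a `<polygon>` with points (Y-flipped): 67.16,137.19 65.61,132.43 61.57,129.50 56.57,129.50 52.53,132.43 50.98,137.19 52.53,141.95 56.57,144.88 61.57,144.88 65.61,141.95.

Run 2: S218 ⇒ engrave layer `#008000`. The run is open, so emit a `<polyline>` with points (Y-flipped): 50.80,139.86 43.58,127.63 35.03,99.16 27.49,64.68 23.30,34.43 24.78,18.66.

Run 3: power S384 maps to stroke `#ff8800` (score). The run is open, so emit a `<polyline>` with points (Y-flipped): 40.79,48.69 47.17,150.18 78.45,45.49.

<svg xmlns="http://www.w3.org/2000/svg" width="94.37mm" height="169.07mm" viewBox="0 0 94.37 169.07">
  <polygon points="67.16,137.19 65.61,132.43 61.57,129.50 56.57,129.50 52.53,132.43 50.98,137.19 52.53,141.95 56.57,144.88 61.57,144.88 65.61,141.95" fill="none" stroke="#008000"/>
  <polyline points="50.80,139.86 43.58,127.63 35.03,99.16 27.49,64.68 23.30,34.43 24.78,18.66" fill="none" stroke="#008000"/>
  <polyline points="40.79,48.69 47.17,150.18 78.45,45.49" fill="none" stroke="#ff8800"/>
</svg>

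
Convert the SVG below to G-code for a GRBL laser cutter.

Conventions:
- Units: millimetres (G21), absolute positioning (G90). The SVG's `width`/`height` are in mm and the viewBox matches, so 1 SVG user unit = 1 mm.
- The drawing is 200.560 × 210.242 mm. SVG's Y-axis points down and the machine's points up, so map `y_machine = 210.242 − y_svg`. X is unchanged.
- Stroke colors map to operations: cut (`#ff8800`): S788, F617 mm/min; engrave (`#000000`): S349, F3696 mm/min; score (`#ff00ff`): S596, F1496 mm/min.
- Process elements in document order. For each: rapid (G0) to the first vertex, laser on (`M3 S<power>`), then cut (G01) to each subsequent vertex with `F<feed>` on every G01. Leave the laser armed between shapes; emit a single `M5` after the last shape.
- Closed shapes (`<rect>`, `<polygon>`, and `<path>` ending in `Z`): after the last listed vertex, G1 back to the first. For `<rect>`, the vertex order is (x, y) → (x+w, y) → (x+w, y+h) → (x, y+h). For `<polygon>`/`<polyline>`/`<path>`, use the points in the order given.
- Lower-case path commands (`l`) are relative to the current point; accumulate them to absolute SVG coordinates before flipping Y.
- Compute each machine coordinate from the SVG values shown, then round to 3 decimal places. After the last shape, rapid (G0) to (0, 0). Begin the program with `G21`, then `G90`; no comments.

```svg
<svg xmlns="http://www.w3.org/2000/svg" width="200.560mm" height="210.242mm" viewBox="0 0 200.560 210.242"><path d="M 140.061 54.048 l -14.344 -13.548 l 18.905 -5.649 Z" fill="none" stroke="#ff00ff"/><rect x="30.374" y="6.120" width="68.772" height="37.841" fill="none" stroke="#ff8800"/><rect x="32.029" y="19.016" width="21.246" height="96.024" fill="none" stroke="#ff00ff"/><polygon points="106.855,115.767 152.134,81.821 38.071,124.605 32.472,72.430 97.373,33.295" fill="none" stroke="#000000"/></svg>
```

G21
G90
G0 X140.061 Y156.194
M3 S596
G01 X125.717 Y169.742 F1496
G01 X144.622 Y175.391 F1496
G01 X140.061 Y156.194 F1496
G0 X30.374 Y204.122
M3 S788
G01 X99.146 Y204.122 F617
G01 X99.146 Y166.281 F617
G01 X30.374 Y166.281 F617
G01 X30.374 Y204.122 F617
G0 X32.029 Y191.226
M3 S596
G01 X53.275 Y191.226 F1496
G01 X53.275 Y95.202 F1496
G01 X32.029 Y95.202 F1496
G01 X32.029 Y191.226 F1496
G0 X106.855 Y94.475
M3 S349
G01 X152.134 Y128.421 F3696
G01 X38.071 Y85.637 F3696
G01 X32.472 Y137.812 F3696
G01 X97.373 Y176.947 F3696
G01 X106.855 Y94.475 F3696
M5
G0 X0.000 Y0.000

viewBox `0 0 200.560 210.242` with mm width/height → 1 unit = 1 mm. Flip: y_m = 210.242 − y_svg.

**Shape 1** — `<path>` regular polygon, stroke `#ff00ff` → score (S596, F1496). Machine vertices: (140.061,156.194) → (125.717,169.742) → (144.622,175.391) → (140.061,156.194). Closed: final G1 returns to the first vertex.

**Shape 2** — `<rect>` rectangle, stroke `#ff8800` → cut (S788, F617). Machine vertices: (30.374,204.122) → (99.146,204.122) → (99.146,166.281) → (30.374,166.281) → (30.374,204.122). Closed: final G1 returns to the first vertex.

**Shape 3** — `<rect>` rectangle, stroke `#ff00ff` → score (S596, F1496). Machine vertices: (32.029,191.226) → (53.275,191.226) → (53.275,95.202) → (32.029,95.202) → (32.029,191.226). Closed: final G1 returns to the first vertex.

**Shape 4** — `<polygon>` closed polygon, stroke `#000000` → engrave (S349, F3696). Machine vertices: (106.855,94.475) → (152.134,128.421) → (38.071,85.637) → (32.472,137.812) → (97.373,176.947) → (106.855,94.475). Closed: final G1 returns to the first vertex.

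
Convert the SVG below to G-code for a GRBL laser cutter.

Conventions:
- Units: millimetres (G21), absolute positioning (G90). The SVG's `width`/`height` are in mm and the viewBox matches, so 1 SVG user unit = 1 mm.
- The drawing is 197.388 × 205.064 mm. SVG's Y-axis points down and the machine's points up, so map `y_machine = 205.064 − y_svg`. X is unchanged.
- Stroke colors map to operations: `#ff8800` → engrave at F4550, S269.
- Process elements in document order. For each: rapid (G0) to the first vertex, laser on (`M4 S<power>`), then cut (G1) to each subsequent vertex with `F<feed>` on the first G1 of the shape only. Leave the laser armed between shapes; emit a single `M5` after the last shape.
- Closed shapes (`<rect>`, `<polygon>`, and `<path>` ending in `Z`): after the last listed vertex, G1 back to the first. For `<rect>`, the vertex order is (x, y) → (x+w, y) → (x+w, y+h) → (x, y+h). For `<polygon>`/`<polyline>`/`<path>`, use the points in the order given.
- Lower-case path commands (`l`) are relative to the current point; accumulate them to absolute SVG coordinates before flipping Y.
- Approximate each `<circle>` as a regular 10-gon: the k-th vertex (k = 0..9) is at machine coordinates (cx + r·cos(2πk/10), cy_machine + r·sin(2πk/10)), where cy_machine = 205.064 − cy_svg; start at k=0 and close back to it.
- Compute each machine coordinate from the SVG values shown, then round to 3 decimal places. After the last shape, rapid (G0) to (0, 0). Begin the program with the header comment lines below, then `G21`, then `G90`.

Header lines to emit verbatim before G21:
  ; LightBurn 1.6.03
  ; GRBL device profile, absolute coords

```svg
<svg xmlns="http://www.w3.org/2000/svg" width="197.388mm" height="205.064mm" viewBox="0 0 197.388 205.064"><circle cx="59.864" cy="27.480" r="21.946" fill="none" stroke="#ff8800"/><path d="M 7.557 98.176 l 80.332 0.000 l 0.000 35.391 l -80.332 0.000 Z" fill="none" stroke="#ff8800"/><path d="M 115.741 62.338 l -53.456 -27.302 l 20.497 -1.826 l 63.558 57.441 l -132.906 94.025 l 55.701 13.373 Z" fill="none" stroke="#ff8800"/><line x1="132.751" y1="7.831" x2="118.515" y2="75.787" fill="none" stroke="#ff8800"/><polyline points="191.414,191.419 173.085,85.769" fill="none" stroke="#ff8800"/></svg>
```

; LightBurn 1.6.03
; GRBL device profile, absolute coords
G21
G90
G0 X81.810 Y177.584
M4 S269
G1 X77.619 Y190.484 F4550
G1 X66.646 Y198.456
G1 X53.082 Y198.456
G1 X42.109 Y190.484
G1 X37.918 Y177.584
G1 X42.109 Y164.684
G1 X53.082 Y156.712
G1 X66.646 Y156.712
G1 X77.619 Y164.684
G1 X81.810 Y177.584
G0 X7.557 Y106.888
M4 S269
G1 X87.889 Y106.888 F4550
G1 X87.889 Y71.497
G1 X7.557 Y71.497
G1 X7.557 Y106.888
G0 X115.741 Y142.726
M4 S269
G1 X62.285 Y170.028 F4550
G1 X82.782 Y171.854
G1 X146.340 Y114.413
G1 X13.434 Y20.388
G1 X69.135 Y7.015
G1 X115.741 Y142.726
G0 X132.751 Y197.233
M4 S269
G1 X118.515 Y129.277 F4550
G0 X191.414 Y13.645
M4 S269
G1 X173.085 Y119.295 F4550
M5
G0 X0.000 Y0.000

viewBox `0 0 197.388 205.064` with mm width/height → 1 unit = 1 mm. Flip: y_m = 205.064 − y_svg.

**Shape 1** — `<circle>` circle, stroke `#ff8800` → engrave (S269, F4550). Machine vertices: (81.810,177.584) → (77.619,190.484) → (66.646,198.456) → (53.082,198.456) → (42.109,190.484) → (37.918,177.584) → (42.109,164.684) → (53.082,156.712) → (66.646,156.712) → (77.619,164.684) → (81.810,177.584). Closed: final G1 returns to the first vertex.

**Shape 2** — `<path>` rectangle, stroke `#ff8800` → engrave (S269, F4550). Machine vertices: (7.557,106.888) → (87.889,106.888) → (87.889,71.497) → (7.557,71.497) → (7.557,106.888). Closed: final G1 returns to the first vertex.

**Shape 3** — `<path>` closed polygon, stroke `#ff8800` → engrave (S269, F4550). Machine vertices: (115.741,142.726) → (62.285,170.028) → (82.782,171.854) → (146.340,114.413) → (13.434,20.388) → (69.135,7.015) → (115.741,142.726). Closed: final G1 returns to the first vertex.

**Shape 4** — `<line>` line segment, stroke `#ff8800` → engrave (S269, F4550). Machine vertices: (132.751,197.233) → (118.515,129.277). Open path.

**Shape 5** — `<polyline>` line segment, stroke `#ff8800` → engrave (S269, F4550). Machine vertices: (191.414,13.645) → (173.085,119.295). Open path.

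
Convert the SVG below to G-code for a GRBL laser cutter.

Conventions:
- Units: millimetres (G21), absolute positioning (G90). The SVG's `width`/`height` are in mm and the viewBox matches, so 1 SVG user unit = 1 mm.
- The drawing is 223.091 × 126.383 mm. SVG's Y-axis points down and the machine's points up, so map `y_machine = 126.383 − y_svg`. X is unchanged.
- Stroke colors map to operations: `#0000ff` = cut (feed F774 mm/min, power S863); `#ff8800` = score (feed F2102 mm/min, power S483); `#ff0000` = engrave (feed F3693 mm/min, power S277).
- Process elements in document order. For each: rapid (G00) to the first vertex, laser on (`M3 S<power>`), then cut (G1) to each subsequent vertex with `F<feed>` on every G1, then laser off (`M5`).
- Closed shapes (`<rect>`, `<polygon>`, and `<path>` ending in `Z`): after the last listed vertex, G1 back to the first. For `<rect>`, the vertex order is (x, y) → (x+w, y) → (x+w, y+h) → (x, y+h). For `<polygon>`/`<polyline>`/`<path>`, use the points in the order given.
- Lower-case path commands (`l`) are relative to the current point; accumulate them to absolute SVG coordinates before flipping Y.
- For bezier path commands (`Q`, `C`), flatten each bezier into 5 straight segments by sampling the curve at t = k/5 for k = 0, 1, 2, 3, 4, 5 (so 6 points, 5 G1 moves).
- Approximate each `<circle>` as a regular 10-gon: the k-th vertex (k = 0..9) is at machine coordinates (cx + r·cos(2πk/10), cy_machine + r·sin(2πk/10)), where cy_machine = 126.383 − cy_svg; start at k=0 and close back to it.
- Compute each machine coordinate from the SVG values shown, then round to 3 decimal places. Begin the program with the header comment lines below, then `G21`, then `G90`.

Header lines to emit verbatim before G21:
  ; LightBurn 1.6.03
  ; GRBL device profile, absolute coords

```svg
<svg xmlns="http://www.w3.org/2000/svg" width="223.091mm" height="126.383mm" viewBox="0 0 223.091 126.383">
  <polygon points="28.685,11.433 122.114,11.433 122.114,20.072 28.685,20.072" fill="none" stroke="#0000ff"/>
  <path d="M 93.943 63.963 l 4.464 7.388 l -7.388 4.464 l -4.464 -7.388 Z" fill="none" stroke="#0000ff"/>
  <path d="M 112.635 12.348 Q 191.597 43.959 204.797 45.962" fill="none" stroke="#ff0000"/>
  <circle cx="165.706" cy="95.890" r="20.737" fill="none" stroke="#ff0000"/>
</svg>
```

; LightBurn 1.6.03
; GRBL device profile, absolute coords
G21
G90
G00 X28.685 Y114.950
M3 S863
G1 X122.114 Y114.950 F774
G1 X122.114 Y106.311 F774
G1 X28.685 Y106.311 F774
G1 X28.685 Y114.950 F774
M5
G00 X93.943 Y62.420
M3 S863
G1 X98.407 Y55.032 F774
G1 X91.019 Y50.568 F774
G1 X86.555 Y57.956 F774
G1 X93.943 Y62.420 F774
M5
G00 X112.635 Y114.035
M3 S277
G1 X141.589 Y102.575 F3693
G1 X165.283 Y93.483 F3693
G1 X183.715 Y86.761 F3693
G1 X196.887 Y82.407 F3693
G1 X204.797 Y80.421 F3693
M5
G00 X186.443 Y30.493
M3 S277
G1 X182.483 Y42.682 F3693
G1 X172.114 Y50.215 F3693
G1 X159.298 Y50.215 F3693
G1 X148.929 Y42.682 F3693
G1 X144.969 Y30.493 F3693
G1 X148.929 Y18.304 F3693
G1 X159.298 Y10.771 F3693
G1 X172.114 Y10.771 F3693
G1 X182.483 Y18.304 F3693
G1 X186.443 Y30.493 F3693
M5

Since the viewBox matches the mm dimensions, user units are millimetres directly. The only transform is the Y-flip y_m = 126.383 − y_svg.

Shape 1 is a rectangle drawn with `<polygon>`. Its stroke #0000ff means cut at S863, F774. After flipping Y the toolpath is (28.685,114.950) → (122.114,114.950) → (122.114,106.311) → (28.685,106.311) → (28.685,114.950), returning to the start.

Shape 2 is a regular polygon drawn with `<path>`. Its stroke #0000ff means cut at S863, F774. After flipping Y the toolpath is (93.943,62.420) → (98.407,55.032) → (91.019,50.568) → (86.555,57.956) → (93.943,62.420), returning to the start.

Shape 3 is a quadratic bezier drawn with `<path>`. Its stroke #ff0000 means engrave at S277, F3693. After flipping Y the toolpath is (112.635,114.035) → (141.589,102.575) → (165.283,93.483) → (183.715,86.761) → (196.887,82.407) → (204.797,80.421).

Shape 4 is a circle drawn with `<circle>`. Its stroke #ff0000 means engrave at S277, F3693. After flipping Y the toolpath is (186.443,30.493) → (182.483,42.682) → (172.114,50.215) → (159.298,50.215) → (148.929,42.682) → (144.969,30.493) → (148.929,18.304) → (159.298,10.771) → (172.114,10.771) → (182.483,18.304) → (186.443,30.493), returning to the start.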